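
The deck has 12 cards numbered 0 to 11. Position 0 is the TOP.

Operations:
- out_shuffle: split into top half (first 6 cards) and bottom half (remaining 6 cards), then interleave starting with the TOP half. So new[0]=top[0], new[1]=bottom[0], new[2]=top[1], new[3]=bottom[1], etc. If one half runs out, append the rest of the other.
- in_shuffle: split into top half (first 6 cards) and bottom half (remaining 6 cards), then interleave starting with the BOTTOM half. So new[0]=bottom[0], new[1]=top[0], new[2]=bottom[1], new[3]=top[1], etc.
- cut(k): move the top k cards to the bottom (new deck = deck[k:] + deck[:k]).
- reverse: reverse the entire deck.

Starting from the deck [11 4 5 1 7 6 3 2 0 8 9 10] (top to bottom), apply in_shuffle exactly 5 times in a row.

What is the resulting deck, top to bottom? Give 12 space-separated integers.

After op 1 (in_shuffle): [3 11 2 4 0 5 8 1 9 7 10 6]
After op 2 (in_shuffle): [8 3 1 11 9 2 7 4 10 0 6 5]
After op 3 (in_shuffle): [7 8 4 3 10 1 0 11 6 9 5 2]
After op 4 (in_shuffle): [0 7 11 8 6 4 9 3 5 10 2 1]
After op 5 (in_shuffle): [9 0 3 7 5 11 10 8 2 6 1 4]

Answer: 9 0 3 7 5 11 10 8 2 6 1 4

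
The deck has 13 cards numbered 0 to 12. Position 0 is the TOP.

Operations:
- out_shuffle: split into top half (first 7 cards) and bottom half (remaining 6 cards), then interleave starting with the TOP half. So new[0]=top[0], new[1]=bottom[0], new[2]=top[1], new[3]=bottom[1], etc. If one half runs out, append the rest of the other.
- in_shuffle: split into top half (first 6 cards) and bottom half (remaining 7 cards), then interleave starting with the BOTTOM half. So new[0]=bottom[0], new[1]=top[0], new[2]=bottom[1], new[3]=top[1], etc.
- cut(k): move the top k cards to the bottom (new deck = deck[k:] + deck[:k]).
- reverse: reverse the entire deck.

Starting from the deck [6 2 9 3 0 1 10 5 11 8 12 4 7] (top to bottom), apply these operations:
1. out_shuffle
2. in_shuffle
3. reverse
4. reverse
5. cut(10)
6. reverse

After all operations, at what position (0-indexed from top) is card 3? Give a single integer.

After op 1 (out_shuffle): [6 5 2 11 9 8 3 12 0 4 1 7 10]
After op 2 (in_shuffle): [3 6 12 5 0 2 4 11 1 9 7 8 10]
After op 3 (reverse): [10 8 7 9 1 11 4 2 0 5 12 6 3]
After op 4 (reverse): [3 6 12 5 0 2 4 11 1 9 7 8 10]
After op 5 (cut(10)): [7 8 10 3 6 12 5 0 2 4 11 1 9]
After op 6 (reverse): [9 1 11 4 2 0 5 12 6 3 10 8 7]
Card 3 is at position 9.

Answer: 9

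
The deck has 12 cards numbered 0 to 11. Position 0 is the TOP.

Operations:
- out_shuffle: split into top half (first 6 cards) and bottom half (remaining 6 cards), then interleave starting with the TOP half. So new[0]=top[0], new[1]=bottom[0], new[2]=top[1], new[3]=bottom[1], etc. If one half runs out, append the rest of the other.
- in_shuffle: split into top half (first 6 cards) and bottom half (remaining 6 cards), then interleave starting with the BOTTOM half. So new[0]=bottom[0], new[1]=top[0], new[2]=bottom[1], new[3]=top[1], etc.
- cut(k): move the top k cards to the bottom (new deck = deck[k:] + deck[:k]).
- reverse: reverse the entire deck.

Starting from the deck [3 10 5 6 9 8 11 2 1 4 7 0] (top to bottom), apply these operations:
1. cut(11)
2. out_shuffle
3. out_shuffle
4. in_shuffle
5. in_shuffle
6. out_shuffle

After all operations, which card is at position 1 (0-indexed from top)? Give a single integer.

After op 1 (cut(11)): [0 3 10 5 6 9 8 11 2 1 4 7]
After op 2 (out_shuffle): [0 8 3 11 10 2 5 1 6 4 9 7]
After op 3 (out_shuffle): [0 5 8 1 3 6 11 4 10 9 2 7]
After op 4 (in_shuffle): [11 0 4 5 10 8 9 1 2 3 7 6]
After op 5 (in_shuffle): [9 11 1 0 2 4 3 5 7 10 6 8]
After op 6 (out_shuffle): [9 3 11 5 1 7 0 10 2 6 4 8]
Position 1: card 3.

Answer: 3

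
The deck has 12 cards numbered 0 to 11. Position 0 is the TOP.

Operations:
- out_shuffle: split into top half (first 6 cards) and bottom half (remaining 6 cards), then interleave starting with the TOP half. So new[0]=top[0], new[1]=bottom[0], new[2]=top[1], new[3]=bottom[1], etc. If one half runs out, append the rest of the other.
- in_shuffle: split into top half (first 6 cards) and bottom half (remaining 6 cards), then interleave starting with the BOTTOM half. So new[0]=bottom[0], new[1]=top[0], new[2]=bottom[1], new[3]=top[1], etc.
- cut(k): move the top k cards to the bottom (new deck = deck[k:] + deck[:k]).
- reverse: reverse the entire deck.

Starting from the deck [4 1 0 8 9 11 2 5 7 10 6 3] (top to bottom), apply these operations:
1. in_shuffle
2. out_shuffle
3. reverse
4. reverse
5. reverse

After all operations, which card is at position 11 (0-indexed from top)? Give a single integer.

After op 1 (in_shuffle): [2 4 5 1 7 0 10 8 6 9 3 11]
After op 2 (out_shuffle): [2 10 4 8 5 6 1 9 7 3 0 11]
After op 3 (reverse): [11 0 3 7 9 1 6 5 8 4 10 2]
After op 4 (reverse): [2 10 4 8 5 6 1 9 7 3 0 11]
After op 5 (reverse): [11 0 3 7 9 1 6 5 8 4 10 2]
Position 11: card 2.

Answer: 2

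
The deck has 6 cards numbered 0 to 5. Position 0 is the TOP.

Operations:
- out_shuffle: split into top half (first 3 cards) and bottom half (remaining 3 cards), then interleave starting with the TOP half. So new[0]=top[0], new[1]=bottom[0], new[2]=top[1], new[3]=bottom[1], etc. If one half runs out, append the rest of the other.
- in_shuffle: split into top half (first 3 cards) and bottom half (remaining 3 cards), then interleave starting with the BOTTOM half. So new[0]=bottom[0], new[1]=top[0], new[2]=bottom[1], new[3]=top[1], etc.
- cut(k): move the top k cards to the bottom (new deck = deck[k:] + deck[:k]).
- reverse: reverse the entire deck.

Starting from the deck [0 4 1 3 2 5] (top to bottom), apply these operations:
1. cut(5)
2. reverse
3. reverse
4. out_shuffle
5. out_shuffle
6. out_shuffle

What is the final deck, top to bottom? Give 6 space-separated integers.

After op 1 (cut(5)): [5 0 4 1 3 2]
After op 2 (reverse): [2 3 1 4 0 5]
After op 3 (reverse): [5 0 4 1 3 2]
After op 4 (out_shuffle): [5 1 0 3 4 2]
After op 5 (out_shuffle): [5 3 1 4 0 2]
After op 6 (out_shuffle): [5 4 3 0 1 2]

Answer: 5 4 3 0 1 2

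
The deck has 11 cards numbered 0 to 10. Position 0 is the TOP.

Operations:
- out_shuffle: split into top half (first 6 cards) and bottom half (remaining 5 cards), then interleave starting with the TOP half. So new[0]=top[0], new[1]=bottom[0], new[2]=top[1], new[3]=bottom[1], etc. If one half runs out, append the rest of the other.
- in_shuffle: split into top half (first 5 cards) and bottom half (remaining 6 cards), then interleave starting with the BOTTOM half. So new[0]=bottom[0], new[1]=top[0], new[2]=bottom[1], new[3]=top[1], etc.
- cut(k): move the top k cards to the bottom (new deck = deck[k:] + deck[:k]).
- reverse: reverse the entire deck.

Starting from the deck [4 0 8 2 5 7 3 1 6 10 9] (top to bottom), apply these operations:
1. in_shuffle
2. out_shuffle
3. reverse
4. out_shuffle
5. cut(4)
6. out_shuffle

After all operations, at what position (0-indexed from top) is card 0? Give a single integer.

After op 1 (in_shuffle): [7 4 3 0 1 8 6 2 10 5 9]
After op 2 (out_shuffle): [7 6 4 2 3 10 0 5 1 9 8]
After op 3 (reverse): [8 9 1 5 0 10 3 2 4 6 7]
After op 4 (out_shuffle): [8 3 9 2 1 4 5 6 0 7 10]
After op 5 (cut(4)): [1 4 5 6 0 7 10 8 3 9 2]
After op 6 (out_shuffle): [1 10 4 8 5 3 6 9 0 2 7]
Card 0 is at position 8.

Answer: 8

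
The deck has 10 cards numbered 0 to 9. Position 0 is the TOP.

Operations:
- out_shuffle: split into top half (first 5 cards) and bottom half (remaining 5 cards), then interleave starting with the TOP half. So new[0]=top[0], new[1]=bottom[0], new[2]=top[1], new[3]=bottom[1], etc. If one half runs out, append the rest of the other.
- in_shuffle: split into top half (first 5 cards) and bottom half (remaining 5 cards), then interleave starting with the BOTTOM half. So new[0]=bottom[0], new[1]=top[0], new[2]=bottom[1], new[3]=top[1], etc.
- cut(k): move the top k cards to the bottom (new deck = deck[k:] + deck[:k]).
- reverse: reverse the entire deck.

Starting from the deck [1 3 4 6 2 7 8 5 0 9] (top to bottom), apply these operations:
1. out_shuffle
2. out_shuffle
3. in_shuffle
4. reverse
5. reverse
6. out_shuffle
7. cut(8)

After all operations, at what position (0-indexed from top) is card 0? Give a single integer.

Answer: 2

Derivation:
After op 1 (out_shuffle): [1 7 3 8 4 5 6 0 2 9]
After op 2 (out_shuffle): [1 5 7 6 3 0 8 2 4 9]
After op 3 (in_shuffle): [0 1 8 5 2 7 4 6 9 3]
After op 4 (reverse): [3 9 6 4 7 2 5 8 1 0]
After op 5 (reverse): [0 1 8 5 2 7 4 6 9 3]
After op 6 (out_shuffle): [0 7 1 4 8 6 5 9 2 3]
After op 7 (cut(8)): [2 3 0 7 1 4 8 6 5 9]
Card 0 is at position 2.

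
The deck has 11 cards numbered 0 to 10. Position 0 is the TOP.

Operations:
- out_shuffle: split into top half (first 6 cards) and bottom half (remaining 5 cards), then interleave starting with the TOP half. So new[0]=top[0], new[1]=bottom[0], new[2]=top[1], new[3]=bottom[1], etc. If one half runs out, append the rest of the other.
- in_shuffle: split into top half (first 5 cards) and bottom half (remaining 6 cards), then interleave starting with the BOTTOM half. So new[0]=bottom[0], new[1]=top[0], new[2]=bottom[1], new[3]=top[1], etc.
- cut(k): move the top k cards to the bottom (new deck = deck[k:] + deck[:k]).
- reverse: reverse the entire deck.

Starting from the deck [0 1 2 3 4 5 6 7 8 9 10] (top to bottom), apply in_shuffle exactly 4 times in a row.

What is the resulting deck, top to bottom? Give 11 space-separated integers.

Answer: 8 6 4 2 0 9 7 5 3 1 10

Derivation:
After op 1 (in_shuffle): [5 0 6 1 7 2 8 3 9 4 10]
After op 2 (in_shuffle): [2 5 8 0 3 6 9 1 4 7 10]
After op 3 (in_shuffle): [6 2 9 5 1 8 4 0 7 3 10]
After op 4 (in_shuffle): [8 6 4 2 0 9 7 5 3 1 10]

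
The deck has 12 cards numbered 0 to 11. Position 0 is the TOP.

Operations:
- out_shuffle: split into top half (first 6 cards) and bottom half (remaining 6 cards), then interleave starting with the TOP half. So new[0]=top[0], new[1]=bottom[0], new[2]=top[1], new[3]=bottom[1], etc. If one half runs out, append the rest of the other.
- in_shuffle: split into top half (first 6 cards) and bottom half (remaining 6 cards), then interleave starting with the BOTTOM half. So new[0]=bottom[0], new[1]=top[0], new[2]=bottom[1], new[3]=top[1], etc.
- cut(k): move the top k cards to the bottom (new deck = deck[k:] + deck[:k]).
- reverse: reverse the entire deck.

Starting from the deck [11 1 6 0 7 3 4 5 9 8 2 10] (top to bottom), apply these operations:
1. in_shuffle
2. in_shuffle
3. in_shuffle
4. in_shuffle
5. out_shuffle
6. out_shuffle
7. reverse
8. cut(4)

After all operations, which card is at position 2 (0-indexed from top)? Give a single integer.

Answer: 3

Derivation:
After op 1 (in_shuffle): [4 11 5 1 9 6 8 0 2 7 10 3]
After op 2 (in_shuffle): [8 4 0 11 2 5 7 1 10 9 3 6]
After op 3 (in_shuffle): [7 8 1 4 10 0 9 11 3 2 6 5]
After op 4 (in_shuffle): [9 7 11 8 3 1 2 4 6 10 5 0]
After op 5 (out_shuffle): [9 2 7 4 11 6 8 10 3 5 1 0]
After op 6 (out_shuffle): [9 8 2 10 7 3 4 5 11 1 6 0]
After op 7 (reverse): [0 6 1 11 5 4 3 7 10 2 8 9]
After op 8 (cut(4)): [5 4 3 7 10 2 8 9 0 6 1 11]
Position 2: card 3.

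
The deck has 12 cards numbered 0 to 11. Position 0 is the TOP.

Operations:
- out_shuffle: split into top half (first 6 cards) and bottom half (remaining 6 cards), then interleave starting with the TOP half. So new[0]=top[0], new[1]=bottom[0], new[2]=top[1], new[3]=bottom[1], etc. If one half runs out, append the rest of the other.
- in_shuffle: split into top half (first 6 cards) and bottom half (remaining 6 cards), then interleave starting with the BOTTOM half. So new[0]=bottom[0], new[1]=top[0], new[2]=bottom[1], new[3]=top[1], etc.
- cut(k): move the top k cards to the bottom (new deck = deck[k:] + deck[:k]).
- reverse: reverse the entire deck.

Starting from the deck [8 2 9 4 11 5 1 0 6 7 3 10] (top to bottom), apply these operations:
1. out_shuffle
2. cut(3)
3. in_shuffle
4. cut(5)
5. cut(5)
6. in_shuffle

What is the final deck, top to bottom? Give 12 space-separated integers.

After op 1 (out_shuffle): [8 1 2 0 9 6 4 7 11 3 5 10]
After op 2 (cut(3)): [0 9 6 4 7 11 3 5 10 8 1 2]
After op 3 (in_shuffle): [3 0 5 9 10 6 8 4 1 7 2 11]
After op 4 (cut(5)): [6 8 4 1 7 2 11 3 0 5 9 10]
After op 5 (cut(5)): [2 11 3 0 5 9 10 6 8 4 1 7]
After op 6 (in_shuffle): [10 2 6 11 8 3 4 0 1 5 7 9]

Answer: 10 2 6 11 8 3 4 0 1 5 7 9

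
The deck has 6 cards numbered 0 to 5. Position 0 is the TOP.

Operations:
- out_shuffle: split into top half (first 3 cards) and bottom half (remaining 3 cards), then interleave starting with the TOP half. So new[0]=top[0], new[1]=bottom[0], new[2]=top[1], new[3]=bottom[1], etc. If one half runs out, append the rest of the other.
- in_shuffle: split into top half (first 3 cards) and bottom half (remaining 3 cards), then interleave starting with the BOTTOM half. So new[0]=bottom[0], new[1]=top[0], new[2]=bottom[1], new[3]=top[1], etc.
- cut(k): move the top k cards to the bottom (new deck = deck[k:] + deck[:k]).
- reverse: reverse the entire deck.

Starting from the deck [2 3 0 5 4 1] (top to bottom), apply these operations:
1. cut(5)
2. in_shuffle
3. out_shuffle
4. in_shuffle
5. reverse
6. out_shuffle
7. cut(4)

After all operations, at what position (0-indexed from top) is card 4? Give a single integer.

After op 1 (cut(5)): [1 2 3 0 5 4]
After op 2 (in_shuffle): [0 1 5 2 4 3]
After op 3 (out_shuffle): [0 2 1 4 5 3]
After op 4 (in_shuffle): [4 0 5 2 3 1]
After op 5 (reverse): [1 3 2 5 0 4]
After op 6 (out_shuffle): [1 5 3 0 2 4]
After op 7 (cut(4)): [2 4 1 5 3 0]
Card 4 is at position 1.

Answer: 1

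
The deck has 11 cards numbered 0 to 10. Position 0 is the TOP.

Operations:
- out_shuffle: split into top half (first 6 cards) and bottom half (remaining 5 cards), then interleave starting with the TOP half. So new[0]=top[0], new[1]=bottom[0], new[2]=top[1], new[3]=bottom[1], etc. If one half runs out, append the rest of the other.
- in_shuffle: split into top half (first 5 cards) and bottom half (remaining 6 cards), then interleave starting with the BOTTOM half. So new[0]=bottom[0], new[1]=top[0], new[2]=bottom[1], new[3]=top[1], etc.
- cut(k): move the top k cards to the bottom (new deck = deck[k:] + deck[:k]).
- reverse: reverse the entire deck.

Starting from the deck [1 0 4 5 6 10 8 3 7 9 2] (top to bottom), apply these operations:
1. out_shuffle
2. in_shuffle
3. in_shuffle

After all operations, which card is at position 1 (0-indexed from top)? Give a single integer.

Answer: 7

Derivation:
After op 1 (out_shuffle): [1 8 0 3 4 7 5 9 6 2 10]
After op 2 (in_shuffle): [7 1 5 8 9 0 6 3 2 4 10]
After op 3 (in_shuffle): [0 7 6 1 3 5 2 8 4 9 10]
Position 1: card 7.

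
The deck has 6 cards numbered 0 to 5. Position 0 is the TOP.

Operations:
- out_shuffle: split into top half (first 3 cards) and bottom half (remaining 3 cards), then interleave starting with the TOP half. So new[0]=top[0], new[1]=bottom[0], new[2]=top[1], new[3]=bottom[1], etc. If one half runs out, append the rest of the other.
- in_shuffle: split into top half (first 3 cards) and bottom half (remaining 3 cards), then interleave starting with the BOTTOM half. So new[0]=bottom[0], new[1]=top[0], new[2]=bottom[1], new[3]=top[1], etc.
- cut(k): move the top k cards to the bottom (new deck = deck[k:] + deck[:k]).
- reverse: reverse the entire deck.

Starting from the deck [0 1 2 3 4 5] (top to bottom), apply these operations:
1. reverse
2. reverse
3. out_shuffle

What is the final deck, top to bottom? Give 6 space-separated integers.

After op 1 (reverse): [5 4 3 2 1 0]
After op 2 (reverse): [0 1 2 3 4 5]
After op 3 (out_shuffle): [0 3 1 4 2 5]

Answer: 0 3 1 4 2 5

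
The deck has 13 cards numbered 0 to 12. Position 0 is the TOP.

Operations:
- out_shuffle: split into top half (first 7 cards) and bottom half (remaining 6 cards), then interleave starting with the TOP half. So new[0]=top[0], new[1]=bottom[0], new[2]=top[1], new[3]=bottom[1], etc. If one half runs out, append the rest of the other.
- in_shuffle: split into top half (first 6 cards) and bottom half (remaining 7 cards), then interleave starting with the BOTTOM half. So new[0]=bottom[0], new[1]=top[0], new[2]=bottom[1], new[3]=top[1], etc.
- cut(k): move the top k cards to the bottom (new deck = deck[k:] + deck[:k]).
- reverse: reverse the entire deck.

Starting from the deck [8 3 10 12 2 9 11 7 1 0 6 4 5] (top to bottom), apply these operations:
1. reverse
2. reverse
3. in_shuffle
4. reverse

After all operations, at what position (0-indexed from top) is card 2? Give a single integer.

Answer: 3

Derivation:
After op 1 (reverse): [5 4 6 0 1 7 11 9 2 12 10 3 8]
After op 2 (reverse): [8 3 10 12 2 9 11 7 1 0 6 4 5]
After op 3 (in_shuffle): [11 8 7 3 1 10 0 12 6 2 4 9 5]
After op 4 (reverse): [5 9 4 2 6 12 0 10 1 3 7 8 11]
Card 2 is at position 3.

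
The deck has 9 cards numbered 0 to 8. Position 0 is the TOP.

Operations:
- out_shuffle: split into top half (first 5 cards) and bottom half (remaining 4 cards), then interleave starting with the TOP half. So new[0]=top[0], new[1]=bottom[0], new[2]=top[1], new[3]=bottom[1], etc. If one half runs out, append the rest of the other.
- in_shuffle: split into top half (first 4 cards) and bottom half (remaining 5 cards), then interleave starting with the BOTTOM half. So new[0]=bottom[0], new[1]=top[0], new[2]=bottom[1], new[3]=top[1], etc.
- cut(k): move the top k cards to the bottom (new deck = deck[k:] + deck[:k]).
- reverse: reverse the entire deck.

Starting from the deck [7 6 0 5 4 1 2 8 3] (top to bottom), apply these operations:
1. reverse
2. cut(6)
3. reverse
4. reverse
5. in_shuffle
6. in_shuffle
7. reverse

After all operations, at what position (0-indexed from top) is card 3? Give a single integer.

After op 1 (reverse): [3 8 2 1 4 5 0 6 7]
After op 2 (cut(6)): [0 6 7 3 8 2 1 4 5]
After op 3 (reverse): [5 4 1 2 8 3 7 6 0]
After op 4 (reverse): [0 6 7 3 8 2 1 4 5]
After op 5 (in_shuffle): [8 0 2 6 1 7 4 3 5]
After op 6 (in_shuffle): [1 8 7 0 4 2 3 6 5]
After op 7 (reverse): [5 6 3 2 4 0 7 8 1]
Card 3 is at position 2.

Answer: 2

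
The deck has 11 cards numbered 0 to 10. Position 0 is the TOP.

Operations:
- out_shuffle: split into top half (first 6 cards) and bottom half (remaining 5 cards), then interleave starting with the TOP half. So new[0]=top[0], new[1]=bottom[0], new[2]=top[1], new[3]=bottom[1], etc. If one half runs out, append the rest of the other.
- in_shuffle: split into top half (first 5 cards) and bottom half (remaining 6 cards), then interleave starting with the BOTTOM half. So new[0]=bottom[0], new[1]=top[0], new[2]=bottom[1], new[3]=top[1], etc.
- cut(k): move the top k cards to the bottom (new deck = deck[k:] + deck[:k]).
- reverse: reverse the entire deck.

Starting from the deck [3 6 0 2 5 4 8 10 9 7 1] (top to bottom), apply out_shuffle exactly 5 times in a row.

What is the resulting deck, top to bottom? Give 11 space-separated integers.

After op 1 (out_shuffle): [3 8 6 10 0 9 2 7 5 1 4]
After op 2 (out_shuffle): [3 2 8 7 6 5 10 1 0 4 9]
After op 3 (out_shuffle): [3 10 2 1 8 0 7 4 6 9 5]
After op 4 (out_shuffle): [3 7 10 4 2 6 1 9 8 5 0]
After op 5 (out_shuffle): [3 1 7 9 10 8 4 5 2 0 6]

Answer: 3 1 7 9 10 8 4 5 2 0 6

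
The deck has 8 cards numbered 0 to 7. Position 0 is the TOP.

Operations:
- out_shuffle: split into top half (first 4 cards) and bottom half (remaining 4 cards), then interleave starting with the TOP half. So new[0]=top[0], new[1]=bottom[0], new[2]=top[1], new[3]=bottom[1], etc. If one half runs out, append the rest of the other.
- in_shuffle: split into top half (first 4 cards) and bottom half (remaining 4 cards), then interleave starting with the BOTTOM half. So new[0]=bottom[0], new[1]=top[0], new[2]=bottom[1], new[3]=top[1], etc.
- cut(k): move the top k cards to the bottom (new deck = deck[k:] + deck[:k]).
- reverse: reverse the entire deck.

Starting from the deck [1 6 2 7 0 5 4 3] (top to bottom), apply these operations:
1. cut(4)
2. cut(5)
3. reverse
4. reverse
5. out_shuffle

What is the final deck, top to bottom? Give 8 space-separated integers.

Answer: 6 5 2 4 7 3 0 1

Derivation:
After op 1 (cut(4)): [0 5 4 3 1 6 2 7]
After op 2 (cut(5)): [6 2 7 0 5 4 3 1]
After op 3 (reverse): [1 3 4 5 0 7 2 6]
After op 4 (reverse): [6 2 7 0 5 4 3 1]
After op 5 (out_shuffle): [6 5 2 4 7 3 0 1]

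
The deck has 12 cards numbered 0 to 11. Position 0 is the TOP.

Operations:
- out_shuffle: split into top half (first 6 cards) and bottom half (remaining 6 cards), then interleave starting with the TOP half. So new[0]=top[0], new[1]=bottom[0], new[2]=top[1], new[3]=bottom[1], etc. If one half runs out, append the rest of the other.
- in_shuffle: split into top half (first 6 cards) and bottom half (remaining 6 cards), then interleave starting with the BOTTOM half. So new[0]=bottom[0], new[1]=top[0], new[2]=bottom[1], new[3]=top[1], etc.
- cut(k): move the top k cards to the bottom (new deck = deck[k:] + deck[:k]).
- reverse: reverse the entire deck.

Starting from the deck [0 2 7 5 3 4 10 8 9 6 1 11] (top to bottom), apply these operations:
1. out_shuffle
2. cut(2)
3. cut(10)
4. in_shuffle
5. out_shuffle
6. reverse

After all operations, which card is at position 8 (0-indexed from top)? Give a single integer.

After op 1 (out_shuffle): [0 10 2 8 7 9 5 6 3 1 4 11]
After op 2 (cut(2)): [2 8 7 9 5 6 3 1 4 11 0 10]
After op 3 (cut(10)): [0 10 2 8 7 9 5 6 3 1 4 11]
After op 4 (in_shuffle): [5 0 6 10 3 2 1 8 4 7 11 9]
After op 5 (out_shuffle): [5 1 0 8 6 4 10 7 3 11 2 9]
After op 6 (reverse): [9 2 11 3 7 10 4 6 8 0 1 5]
Position 8: card 8.

Answer: 8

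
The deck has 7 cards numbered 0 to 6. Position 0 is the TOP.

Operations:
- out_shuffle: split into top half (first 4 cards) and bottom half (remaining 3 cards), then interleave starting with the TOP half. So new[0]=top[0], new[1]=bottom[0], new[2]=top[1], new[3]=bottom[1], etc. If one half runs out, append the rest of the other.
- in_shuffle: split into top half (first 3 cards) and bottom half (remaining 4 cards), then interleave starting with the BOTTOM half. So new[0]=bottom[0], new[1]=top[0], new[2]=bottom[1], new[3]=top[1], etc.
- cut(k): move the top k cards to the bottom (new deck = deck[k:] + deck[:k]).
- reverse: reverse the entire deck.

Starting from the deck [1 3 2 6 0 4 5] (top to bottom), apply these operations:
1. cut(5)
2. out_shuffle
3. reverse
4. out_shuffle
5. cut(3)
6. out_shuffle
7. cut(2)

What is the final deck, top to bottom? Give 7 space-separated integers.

After op 1 (cut(5)): [4 5 1 3 2 6 0]
After op 2 (out_shuffle): [4 2 5 6 1 0 3]
After op 3 (reverse): [3 0 1 6 5 2 4]
After op 4 (out_shuffle): [3 5 0 2 1 4 6]
After op 5 (cut(3)): [2 1 4 6 3 5 0]
After op 6 (out_shuffle): [2 3 1 5 4 0 6]
After op 7 (cut(2)): [1 5 4 0 6 2 3]

Answer: 1 5 4 0 6 2 3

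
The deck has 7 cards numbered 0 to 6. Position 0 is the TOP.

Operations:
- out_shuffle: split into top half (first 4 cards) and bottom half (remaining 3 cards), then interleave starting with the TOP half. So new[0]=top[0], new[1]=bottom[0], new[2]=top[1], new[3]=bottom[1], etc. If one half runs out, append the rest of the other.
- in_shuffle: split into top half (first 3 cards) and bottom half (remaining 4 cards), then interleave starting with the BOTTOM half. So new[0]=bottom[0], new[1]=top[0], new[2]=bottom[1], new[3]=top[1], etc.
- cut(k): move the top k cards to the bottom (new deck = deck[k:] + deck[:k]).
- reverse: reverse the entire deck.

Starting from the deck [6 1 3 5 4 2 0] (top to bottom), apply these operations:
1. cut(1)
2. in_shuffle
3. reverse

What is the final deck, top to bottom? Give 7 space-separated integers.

After op 1 (cut(1)): [1 3 5 4 2 0 6]
After op 2 (in_shuffle): [4 1 2 3 0 5 6]
After op 3 (reverse): [6 5 0 3 2 1 4]

Answer: 6 5 0 3 2 1 4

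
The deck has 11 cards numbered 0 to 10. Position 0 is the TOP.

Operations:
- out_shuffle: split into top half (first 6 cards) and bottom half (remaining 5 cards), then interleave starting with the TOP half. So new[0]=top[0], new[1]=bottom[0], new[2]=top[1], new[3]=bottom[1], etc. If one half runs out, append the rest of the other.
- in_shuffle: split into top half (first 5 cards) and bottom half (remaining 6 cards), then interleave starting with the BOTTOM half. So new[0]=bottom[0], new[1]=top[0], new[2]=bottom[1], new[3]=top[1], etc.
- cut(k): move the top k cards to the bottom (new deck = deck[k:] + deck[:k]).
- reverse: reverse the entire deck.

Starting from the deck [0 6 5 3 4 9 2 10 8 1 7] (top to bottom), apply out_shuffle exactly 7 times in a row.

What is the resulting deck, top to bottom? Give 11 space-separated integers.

After op 1 (out_shuffle): [0 2 6 10 5 8 3 1 4 7 9]
After op 2 (out_shuffle): [0 3 2 1 6 4 10 7 5 9 8]
After op 3 (out_shuffle): [0 10 3 7 2 5 1 9 6 8 4]
After op 4 (out_shuffle): [0 1 10 9 3 6 7 8 2 4 5]
After op 5 (out_shuffle): [0 7 1 8 10 2 9 4 3 5 6]
After op 6 (out_shuffle): [0 9 7 4 1 3 8 5 10 6 2]
After op 7 (out_shuffle): [0 8 9 5 7 10 4 6 1 2 3]

Answer: 0 8 9 5 7 10 4 6 1 2 3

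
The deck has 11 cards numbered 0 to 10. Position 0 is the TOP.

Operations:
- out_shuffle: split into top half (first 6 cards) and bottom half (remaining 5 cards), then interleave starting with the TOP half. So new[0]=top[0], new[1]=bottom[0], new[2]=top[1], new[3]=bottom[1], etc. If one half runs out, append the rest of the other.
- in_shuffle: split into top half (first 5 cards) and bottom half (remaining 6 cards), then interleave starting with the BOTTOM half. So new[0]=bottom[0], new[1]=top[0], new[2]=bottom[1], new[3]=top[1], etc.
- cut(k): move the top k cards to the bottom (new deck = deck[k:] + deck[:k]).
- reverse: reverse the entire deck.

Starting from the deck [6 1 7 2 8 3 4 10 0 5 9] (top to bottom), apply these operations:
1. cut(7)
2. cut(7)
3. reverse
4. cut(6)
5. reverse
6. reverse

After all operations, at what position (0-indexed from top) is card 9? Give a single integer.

Answer: 8

Derivation:
After op 1 (cut(7)): [10 0 5 9 6 1 7 2 8 3 4]
After op 2 (cut(7)): [2 8 3 4 10 0 5 9 6 1 7]
After op 3 (reverse): [7 1 6 9 5 0 10 4 3 8 2]
After op 4 (cut(6)): [10 4 3 8 2 7 1 6 9 5 0]
After op 5 (reverse): [0 5 9 6 1 7 2 8 3 4 10]
After op 6 (reverse): [10 4 3 8 2 7 1 6 9 5 0]
Card 9 is at position 8.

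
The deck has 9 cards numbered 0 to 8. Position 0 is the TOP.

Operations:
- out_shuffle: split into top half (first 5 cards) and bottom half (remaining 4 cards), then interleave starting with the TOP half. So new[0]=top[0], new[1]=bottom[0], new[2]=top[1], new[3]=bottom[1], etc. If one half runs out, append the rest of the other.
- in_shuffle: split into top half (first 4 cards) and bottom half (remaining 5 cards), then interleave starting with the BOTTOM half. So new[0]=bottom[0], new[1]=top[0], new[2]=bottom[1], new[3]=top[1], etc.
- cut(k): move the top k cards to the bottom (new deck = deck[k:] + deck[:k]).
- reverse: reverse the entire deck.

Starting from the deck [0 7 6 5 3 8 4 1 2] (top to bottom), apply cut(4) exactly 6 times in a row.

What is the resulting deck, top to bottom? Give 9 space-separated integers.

Answer: 4 1 2 0 7 6 5 3 8

Derivation:
After op 1 (cut(4)): [3 8 4 1 2 0 7 6 5]
After op 2 (cut(4)): [2 0 7 6 5 3 8 4 1]
After op 3 (cut(4)): [5 3 8 4 1 2 0 7 6]
After op 4 (cut(4)): [1 2 0 7 6 5 3 8 4]
After op 5 (cut(4)): [6 5 3 8 4 1 2 0 7]
After op 6 (cut(4)): [4 1 2 0 7 6 5 3 8]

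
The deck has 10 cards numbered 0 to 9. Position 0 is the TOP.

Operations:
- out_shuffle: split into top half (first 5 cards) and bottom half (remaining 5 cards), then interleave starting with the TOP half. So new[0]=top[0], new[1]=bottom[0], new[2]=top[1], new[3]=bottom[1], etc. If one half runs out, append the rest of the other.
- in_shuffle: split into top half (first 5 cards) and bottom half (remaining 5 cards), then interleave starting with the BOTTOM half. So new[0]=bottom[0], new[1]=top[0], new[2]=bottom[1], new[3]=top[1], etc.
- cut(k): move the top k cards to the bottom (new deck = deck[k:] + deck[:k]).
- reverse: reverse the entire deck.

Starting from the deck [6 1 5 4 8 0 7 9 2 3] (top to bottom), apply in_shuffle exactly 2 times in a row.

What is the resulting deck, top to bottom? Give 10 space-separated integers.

Answer: 5 0 2 6 4 7 3 1 8 9

Derivation:
After op 1 (in_shuffle): [0 6 7 1 9 5 2 4 3 8]
After op 2 (in_shuffle): [5 0 2 6 4 7 3 1 8 9]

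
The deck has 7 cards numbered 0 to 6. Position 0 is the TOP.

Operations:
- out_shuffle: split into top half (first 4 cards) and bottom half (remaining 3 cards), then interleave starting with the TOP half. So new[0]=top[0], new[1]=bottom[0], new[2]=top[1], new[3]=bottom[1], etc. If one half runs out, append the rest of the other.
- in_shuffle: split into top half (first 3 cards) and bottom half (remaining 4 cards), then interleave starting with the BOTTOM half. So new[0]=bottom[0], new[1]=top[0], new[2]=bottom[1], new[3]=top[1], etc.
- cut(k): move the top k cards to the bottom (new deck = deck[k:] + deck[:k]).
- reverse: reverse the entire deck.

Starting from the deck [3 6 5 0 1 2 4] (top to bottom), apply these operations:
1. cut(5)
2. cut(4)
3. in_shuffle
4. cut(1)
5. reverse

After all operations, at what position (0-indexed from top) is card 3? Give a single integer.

After op 1 (cut(5)): [2 4 3 6 5 0 1]
After op 2 (cut(4)): [5 0 1 2 4 3 6]
After op 3 (in_shuffle): [2 5 4 0 3 1 6]
After op 4 (cut(1)): [5 4 0 3 1 6 2]
After op 5 (reverse): [2 6 1 3 0 4 5]
Card 3 is at position 3.

Answer: 3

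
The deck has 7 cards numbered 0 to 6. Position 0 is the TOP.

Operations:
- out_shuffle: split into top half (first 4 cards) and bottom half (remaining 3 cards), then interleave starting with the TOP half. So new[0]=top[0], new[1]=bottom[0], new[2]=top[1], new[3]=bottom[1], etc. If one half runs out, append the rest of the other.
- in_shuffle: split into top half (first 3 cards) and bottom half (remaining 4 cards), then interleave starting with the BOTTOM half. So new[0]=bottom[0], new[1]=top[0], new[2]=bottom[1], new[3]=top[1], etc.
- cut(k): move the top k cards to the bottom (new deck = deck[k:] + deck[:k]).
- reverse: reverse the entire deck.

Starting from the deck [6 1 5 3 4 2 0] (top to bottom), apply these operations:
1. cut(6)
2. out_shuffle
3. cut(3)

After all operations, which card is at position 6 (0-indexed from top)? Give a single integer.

After op 1 (cut(6)): [0 6 1 5 3 4 2]
After op 2 (out_shuffle): [0 3 6 4 1 2 5]
After op 3 (cut(3)): [4 1 2 5 0 3 6]
Position 6: card 6.

Answer: 6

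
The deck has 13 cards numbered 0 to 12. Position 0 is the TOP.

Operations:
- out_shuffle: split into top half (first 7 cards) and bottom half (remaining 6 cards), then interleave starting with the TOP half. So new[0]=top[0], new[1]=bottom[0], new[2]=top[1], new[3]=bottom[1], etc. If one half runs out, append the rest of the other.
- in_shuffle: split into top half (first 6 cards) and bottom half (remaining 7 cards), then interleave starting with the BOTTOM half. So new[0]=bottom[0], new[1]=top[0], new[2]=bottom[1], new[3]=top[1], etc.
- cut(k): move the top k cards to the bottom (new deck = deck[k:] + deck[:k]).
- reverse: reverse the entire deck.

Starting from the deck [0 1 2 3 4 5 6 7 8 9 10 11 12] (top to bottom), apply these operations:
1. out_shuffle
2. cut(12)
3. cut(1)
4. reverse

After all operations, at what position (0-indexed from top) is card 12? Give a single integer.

After op 1 (out_shuffle): [0 7 1 8 2 9 3 10 4 11 5 12 6]
After op 2 (cut(12)): [6 0 7 1 8 2 9 3 10 4 11 5 12]
After op 3 (cut(1)): [0 7 1 8 2 9 3 10 4 11 5 12 6]
After op 4 (reverse): [6 12 5 11 4 10 3 9 2 8 1 7 0]
Card 12 is at position 1.

Answer: 1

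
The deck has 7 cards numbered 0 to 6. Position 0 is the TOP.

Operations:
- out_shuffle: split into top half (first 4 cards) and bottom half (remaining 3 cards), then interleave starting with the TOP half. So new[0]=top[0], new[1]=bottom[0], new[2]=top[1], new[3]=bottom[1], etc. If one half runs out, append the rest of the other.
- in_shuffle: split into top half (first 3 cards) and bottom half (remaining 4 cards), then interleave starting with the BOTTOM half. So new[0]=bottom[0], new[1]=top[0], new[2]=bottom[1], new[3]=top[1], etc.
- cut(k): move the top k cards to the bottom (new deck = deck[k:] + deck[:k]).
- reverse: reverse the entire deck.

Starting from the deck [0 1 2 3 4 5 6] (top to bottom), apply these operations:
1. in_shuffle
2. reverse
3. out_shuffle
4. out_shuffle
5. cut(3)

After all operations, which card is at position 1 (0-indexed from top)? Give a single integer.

Answer: 2

Derivation:
After op 1 (in_shuffle): [3 0 4 1 5 2 6]
After op 2 (reverse): [6 2 5 1 4 0 3]
After op 3 (out_shuffle): [6 4 2 0 5 3 1]
After op 4 (out_shuffle): [6 5 4 3 2 1 0]
After op 5 (cut(3)): [3 2 1 0 6 5 4]
Position 1: card 2.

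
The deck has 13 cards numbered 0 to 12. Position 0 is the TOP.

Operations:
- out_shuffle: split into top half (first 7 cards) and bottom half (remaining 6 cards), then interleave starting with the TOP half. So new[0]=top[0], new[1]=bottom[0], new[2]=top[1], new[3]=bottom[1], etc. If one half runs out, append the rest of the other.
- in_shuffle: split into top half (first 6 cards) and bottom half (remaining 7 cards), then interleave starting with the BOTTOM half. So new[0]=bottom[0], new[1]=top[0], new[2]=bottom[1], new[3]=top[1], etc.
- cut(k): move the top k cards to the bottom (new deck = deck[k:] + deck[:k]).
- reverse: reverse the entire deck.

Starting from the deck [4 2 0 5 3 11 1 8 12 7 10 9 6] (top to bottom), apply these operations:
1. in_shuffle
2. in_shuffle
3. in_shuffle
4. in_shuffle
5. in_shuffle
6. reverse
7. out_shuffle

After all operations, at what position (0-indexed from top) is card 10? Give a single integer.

After op 1 (in_shuffle): [1 4 8 2 12 0 7 5 10 3 9 11 6]
After op 2 (in_shuffle): [7 1 5 4 10 8 3 2 9 12 11 0 6]
After op 3 (in_shuffle): [3 7 2 1 9 5 12 4 11 10 0 8 6]
After op 4 (in_shuffle): [12 3 4 7 11 2 10 1 0 9 8 5 6]
After op 5 (in_shuffle): [10 12 1 3 0 4 9 7 8 11 5 2 6]
After op 6 (reverse): [6 2 5 11 8 7 9 4 0 3 1 12 10]
After op 7 (out_shuffle): [6 4 2 0 5 3 11 1 8 12 7 10 9]
Card 10 is at position 11.

Answer: 11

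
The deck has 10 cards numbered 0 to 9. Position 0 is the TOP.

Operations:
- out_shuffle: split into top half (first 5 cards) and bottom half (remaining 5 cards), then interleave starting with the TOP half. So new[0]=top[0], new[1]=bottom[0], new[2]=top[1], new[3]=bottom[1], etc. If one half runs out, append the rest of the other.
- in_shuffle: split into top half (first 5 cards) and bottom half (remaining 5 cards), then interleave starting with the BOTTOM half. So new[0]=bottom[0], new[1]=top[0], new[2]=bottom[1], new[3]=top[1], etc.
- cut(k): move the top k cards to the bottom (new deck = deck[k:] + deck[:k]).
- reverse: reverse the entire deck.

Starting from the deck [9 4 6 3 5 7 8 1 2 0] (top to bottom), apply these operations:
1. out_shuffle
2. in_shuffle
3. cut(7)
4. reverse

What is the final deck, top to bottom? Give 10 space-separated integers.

After op 1 (out_shuffle): [9 7 4 8 6 1 3 2 5 0]
After op 2 (in_shuffle): [1 9 3 7 2 4 5 8 0 6]
After op 3 (cut(7)): [8 0 6 1 9 3 7 2 4 5]
After op 4 (reverse): [5 4 2 7 3 9 1 6 0 8]

Answer: 5 4 2 7 3 9 1 6 0 8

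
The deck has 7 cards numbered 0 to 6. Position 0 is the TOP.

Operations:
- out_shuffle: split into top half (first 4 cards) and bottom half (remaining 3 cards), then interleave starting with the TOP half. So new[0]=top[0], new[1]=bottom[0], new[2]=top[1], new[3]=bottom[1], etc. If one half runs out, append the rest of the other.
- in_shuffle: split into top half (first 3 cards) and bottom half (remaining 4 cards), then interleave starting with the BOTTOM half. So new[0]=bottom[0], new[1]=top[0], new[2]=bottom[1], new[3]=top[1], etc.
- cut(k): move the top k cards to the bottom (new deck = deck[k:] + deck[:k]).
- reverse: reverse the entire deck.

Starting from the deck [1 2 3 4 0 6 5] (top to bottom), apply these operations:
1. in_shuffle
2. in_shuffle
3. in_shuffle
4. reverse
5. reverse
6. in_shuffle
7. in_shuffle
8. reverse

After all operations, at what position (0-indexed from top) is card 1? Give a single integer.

Answer: 3

Derivation:
After op 1 (in_shuffle): [4 1 0 2 6 3 5]
After op 2 (in_shuffle): [2 4 6 1 3 0 5]
After op 3 (in_shuffle): [1 2 3 4 0 6 5]
After op 4 (reverse): [5 6 0 4 3 2 1]
After op 5 (reverse): [1 2 3 4 0 6 5]
After op 6 (in_shuffle): [4 1 0 2 6 3 5]
After op 7 (in_shuffle): [2 4 6 1 3 0 5]
After op 8 (reverse): [5 0 3 1 6 4 2]
Card 1 is at position 3.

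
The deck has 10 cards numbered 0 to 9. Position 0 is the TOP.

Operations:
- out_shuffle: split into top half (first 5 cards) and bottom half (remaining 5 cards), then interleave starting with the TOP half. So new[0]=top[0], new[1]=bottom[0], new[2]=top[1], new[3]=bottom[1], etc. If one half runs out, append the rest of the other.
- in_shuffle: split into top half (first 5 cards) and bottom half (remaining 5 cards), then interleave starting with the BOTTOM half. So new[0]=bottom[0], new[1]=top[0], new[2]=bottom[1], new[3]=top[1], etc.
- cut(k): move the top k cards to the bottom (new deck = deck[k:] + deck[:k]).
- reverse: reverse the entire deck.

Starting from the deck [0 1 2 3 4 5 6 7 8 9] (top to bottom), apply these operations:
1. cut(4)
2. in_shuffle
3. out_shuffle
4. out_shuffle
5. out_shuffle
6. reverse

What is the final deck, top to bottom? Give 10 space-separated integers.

After op 1 (cut(4)): [4 5 6 7 8 9 0 1 2 3]
After op 2 (in_shuffle): [9 4 0 5 1 6 2 7 3 8]
After op 3 (out_shuffle): [9 6 4 2 0 7 5 3 1 8]
After op 4 (out_shuffle): [9 7 6 5 4 3 2 1 0 8]
After op 5 (out_shuffle): [9 3 7 2 6 1 5 0 4 8]
After op 6 (reverse): [8 4 0 5 1 6 2 7 3 9]

Answer: 8 4 0 5 1 6 2 7 3 9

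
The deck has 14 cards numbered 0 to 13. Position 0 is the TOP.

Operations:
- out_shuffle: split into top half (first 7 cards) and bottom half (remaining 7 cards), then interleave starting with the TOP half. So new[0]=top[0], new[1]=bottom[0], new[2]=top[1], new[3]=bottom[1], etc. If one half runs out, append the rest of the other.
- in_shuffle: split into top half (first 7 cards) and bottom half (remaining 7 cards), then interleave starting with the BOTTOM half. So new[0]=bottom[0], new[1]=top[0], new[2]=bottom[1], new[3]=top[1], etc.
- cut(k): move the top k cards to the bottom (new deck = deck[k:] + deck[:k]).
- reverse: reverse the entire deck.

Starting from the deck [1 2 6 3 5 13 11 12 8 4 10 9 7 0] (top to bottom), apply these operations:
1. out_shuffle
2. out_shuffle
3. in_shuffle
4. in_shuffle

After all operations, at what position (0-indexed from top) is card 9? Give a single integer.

Answer: 8

Derivation:
After op 1 (out_shuffle): [1 12 2 8 6 4 3 10 5 9 13 7 11 0]
After op 2 (out_shuffle): [1 10 12 5 2 9 8 13 6 7 4 11 3 0]
After op 3 (in_shuffle): [13 1 6 10 7 12 4 5 11 2 3 9 0 8]
After op 4 (in_shuffle): [5 13 11 1 2 6 3 10 9 7 0 12 8 4]
Card 9 is at position 8.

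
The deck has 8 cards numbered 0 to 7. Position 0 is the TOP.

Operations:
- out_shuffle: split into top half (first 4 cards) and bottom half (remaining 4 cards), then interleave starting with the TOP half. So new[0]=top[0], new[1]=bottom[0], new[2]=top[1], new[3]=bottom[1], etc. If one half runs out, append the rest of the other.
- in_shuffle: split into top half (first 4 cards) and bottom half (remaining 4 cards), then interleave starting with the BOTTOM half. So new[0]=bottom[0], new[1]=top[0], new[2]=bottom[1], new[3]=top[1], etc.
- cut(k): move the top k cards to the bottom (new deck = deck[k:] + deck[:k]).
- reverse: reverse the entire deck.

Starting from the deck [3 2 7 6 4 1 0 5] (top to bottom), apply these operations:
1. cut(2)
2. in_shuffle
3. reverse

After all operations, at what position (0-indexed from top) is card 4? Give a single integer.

Answer: 2

Derivation:
After op 1 (cut(2)): [7 6 4 1 0 5 3 2]
After op 2 (in_shuffle): [0 7 5 6 3 4 2 1]
After op 3 (reverse): [1 2 4 3 6 5 7 0]
Card 4 is at position 2.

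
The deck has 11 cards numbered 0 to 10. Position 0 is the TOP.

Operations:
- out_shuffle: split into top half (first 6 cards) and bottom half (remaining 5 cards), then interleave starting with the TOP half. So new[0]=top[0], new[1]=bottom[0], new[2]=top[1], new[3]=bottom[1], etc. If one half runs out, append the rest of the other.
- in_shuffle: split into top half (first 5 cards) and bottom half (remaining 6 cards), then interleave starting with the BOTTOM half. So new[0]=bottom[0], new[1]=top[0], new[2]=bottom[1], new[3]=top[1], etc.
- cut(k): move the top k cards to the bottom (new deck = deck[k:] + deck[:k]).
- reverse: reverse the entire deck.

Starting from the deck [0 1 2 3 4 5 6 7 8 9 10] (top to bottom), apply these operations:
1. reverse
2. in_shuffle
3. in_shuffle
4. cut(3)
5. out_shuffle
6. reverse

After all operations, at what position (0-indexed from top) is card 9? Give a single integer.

Answer: 2

Derivation:
After op 1 (reverse): [10 9 8 7 6 5 4 3 2 1 0]
After op 2 (in_shuffle): [5 10 4 9 3 8 2 7 1 6 0]
After op 3 (in_shuffle): [8 5 2 10 7 4 1 9 6 3 0]
After op 4 (cut(3)): [10 7 4 1 9 6 3 0 8 5 2]
After op 5 (out_shuffle): [10 3 7 0 4 8 1 5 9 2 6]
After op 6 (reverse): [6 2 9 5 1 8 4 0 7 3 10]
Card 9 is at position 2.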